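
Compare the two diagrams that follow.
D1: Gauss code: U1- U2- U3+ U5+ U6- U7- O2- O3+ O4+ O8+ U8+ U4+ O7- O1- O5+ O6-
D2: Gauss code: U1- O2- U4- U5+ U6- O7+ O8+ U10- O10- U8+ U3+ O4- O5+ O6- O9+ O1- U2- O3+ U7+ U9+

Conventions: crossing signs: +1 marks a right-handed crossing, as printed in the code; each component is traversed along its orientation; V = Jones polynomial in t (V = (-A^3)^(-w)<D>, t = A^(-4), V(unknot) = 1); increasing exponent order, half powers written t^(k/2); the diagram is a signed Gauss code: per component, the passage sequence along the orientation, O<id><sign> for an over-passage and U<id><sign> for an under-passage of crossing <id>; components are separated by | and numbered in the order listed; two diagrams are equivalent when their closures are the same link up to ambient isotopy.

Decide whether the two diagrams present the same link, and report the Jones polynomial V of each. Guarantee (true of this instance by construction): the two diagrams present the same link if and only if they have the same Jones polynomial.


same link: no
V(D1) = 1  [8 crossings, <D> = 1, w = 0]
D2 (bracket A^-8 - A^-4 + 1 - A^4 + A^8; 10 crossings at w = 0): V = t^-2 - t^-1 + 1 - t + t^2
note: comparing 2 Jones polynomials yields 2 groups


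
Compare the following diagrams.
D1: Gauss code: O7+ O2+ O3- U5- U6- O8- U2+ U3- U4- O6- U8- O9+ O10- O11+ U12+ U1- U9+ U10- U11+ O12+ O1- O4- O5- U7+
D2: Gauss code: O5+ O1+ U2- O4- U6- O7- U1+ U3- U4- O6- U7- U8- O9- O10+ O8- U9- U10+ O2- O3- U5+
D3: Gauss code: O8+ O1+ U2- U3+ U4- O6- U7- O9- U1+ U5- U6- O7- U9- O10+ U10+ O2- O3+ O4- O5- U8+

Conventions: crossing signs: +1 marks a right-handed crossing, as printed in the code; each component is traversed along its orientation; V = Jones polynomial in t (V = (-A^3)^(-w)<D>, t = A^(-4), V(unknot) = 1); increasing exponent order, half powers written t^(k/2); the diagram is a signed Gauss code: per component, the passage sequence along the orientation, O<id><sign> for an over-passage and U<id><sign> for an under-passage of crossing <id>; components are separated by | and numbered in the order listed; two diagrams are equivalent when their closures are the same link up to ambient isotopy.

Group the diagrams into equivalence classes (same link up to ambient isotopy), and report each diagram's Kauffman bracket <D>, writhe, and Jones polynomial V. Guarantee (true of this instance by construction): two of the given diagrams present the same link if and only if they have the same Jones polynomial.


grouping into links: {D1, D2, D3}
V(D1) = -t^-4 + t^-3 + t^-1  (w -2, c 12, <D> = A^-2 + A^6 - A^10)
D2 (bracket A^-8 + 1 - A^4; 10 crossings at w = -4): V = -t^-4 + t^-3 + t^-1
V(D3) = -t^-4 + t^-3 + t^-1  (w -2, c 10, <D> = A^-2 + A^6 - A^10)
key observation: one V(t) for all 3 diagrams — one class (guaranteed)


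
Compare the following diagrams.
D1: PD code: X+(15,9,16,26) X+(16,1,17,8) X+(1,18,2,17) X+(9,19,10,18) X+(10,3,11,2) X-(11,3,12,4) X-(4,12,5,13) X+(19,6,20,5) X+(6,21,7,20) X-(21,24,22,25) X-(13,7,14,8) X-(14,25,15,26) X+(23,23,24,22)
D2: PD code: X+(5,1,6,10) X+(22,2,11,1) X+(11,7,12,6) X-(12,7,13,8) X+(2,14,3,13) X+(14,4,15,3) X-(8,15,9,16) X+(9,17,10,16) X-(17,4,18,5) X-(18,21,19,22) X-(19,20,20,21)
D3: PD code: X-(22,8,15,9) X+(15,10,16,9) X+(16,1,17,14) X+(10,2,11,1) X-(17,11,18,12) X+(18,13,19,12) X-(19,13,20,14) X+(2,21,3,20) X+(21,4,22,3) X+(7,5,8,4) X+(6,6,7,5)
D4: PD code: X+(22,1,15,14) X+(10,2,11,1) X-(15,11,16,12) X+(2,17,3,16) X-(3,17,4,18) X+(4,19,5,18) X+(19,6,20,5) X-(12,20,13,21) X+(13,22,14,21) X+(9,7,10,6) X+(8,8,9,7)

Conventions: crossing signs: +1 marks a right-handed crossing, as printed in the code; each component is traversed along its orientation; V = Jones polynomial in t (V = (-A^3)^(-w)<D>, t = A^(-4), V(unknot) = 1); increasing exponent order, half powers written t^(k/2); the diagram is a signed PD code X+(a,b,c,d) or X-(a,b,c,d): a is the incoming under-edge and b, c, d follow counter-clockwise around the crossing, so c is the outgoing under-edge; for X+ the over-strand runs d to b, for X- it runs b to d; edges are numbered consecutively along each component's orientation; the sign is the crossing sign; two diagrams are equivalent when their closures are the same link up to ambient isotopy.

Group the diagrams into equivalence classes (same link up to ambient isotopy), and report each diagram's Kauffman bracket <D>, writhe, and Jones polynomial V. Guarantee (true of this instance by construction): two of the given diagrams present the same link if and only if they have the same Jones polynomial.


grouping into links: {D1, D2, D3, D4}
V(D1) = -t^(1/2) - t^(5/2)  (w +3, c 13, <D> = A^-1 + A^7)
D2 (bracket A^-7 + A; 11 crossings at w = +1): V = -t^(1/2) - t^(5/2)
V(D3) = -t^(1/2) - t^(5/2)  [11 crossings, <D> = A^5 + A^13, w = +5]
V(D4) = -t^(1/2) - t^(5/2)  [11 crossings, <D> = A^5 + A^13, w = +5]
why: all 4 diagrams share one V(t), hence one class


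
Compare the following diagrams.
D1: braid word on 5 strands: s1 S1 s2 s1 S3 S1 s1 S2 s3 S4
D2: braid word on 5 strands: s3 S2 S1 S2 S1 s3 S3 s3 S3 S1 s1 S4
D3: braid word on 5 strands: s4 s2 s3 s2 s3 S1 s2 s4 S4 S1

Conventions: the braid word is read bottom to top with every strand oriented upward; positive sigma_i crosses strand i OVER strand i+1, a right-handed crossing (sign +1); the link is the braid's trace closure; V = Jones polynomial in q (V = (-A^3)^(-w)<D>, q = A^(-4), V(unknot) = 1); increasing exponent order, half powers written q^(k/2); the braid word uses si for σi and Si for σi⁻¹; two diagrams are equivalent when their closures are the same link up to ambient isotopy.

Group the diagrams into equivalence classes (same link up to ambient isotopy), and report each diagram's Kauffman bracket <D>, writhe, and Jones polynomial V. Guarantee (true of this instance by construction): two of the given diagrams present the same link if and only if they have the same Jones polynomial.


classes: {D1} | {D2} | {D3}
V(D1) = 1  [10 crossings, <D> = 1, w = 0]
V(D2) = -q^-4 + q^-3 + q^-1  [12 crossings, <D> = A^-8 + 1 - A^4, w = -4]
D3 (bracket A^-8 - 2A^-4 + 2 - 2A^4 + 2A^8 - A^12 + A^16; 10 crossings at w = +4): V = q^-1 - 1 + 2q - 2q^2 + 2q^3 - 2q^4 + q^5
note: comparing 3 Jones polynomials yields 3 groups


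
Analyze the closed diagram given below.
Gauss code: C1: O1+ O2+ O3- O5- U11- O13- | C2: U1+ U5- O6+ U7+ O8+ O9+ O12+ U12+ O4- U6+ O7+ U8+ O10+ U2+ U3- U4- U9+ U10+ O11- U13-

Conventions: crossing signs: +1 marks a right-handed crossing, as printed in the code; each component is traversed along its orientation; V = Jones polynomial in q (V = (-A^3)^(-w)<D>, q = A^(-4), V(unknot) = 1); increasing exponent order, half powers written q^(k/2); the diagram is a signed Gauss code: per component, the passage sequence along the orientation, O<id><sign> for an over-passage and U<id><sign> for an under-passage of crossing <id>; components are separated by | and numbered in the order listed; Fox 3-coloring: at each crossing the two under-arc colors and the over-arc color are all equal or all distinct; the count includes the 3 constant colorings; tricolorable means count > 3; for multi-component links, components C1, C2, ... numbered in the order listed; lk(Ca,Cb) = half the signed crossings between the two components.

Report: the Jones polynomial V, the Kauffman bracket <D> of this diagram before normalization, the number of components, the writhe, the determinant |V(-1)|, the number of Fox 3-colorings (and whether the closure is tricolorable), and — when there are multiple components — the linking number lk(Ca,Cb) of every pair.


Jones polynomial: V(q) = -q^(-3/2) - 2q^(1/2) + q^(3/2) - q^(5/2) + q^(7/2)
<D> = -A^-5 + A^-1 - A^3 + 2A^7 + A^15; writhe +3
components 2, writhe +3 (13 crossings)
linking number lk(C1,C2) = -1
3-colorings: 9 of 3^13, det 6 — tricolorable
note: summing lk over 1 pair gives -1


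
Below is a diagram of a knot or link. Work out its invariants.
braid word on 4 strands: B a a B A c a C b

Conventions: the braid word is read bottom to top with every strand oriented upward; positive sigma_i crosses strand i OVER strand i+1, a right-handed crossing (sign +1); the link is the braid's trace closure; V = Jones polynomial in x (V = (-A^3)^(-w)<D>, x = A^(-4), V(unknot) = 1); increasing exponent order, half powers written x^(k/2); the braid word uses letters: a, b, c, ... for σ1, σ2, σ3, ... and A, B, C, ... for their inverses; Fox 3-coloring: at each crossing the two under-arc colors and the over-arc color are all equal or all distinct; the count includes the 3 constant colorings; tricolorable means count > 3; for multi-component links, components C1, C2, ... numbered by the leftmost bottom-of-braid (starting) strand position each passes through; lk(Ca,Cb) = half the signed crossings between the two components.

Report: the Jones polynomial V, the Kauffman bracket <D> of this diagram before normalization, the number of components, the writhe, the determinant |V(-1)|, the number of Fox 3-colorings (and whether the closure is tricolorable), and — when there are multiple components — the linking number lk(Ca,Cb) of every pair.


V(x) = 1 + x + x^2 + x^3
bracket: -A^-9 - A^-5 - A^-1 - A^3, w = +1
3 components, writhe +1, over 9 crossings
lk(C1,C2) = +1
linking number lk(C1,C3) = 0
lk(C2,C3): 0
det 0, colorings 9 of 3^9 — tricolorable
observation: the 3 component pairs carry total linking +1


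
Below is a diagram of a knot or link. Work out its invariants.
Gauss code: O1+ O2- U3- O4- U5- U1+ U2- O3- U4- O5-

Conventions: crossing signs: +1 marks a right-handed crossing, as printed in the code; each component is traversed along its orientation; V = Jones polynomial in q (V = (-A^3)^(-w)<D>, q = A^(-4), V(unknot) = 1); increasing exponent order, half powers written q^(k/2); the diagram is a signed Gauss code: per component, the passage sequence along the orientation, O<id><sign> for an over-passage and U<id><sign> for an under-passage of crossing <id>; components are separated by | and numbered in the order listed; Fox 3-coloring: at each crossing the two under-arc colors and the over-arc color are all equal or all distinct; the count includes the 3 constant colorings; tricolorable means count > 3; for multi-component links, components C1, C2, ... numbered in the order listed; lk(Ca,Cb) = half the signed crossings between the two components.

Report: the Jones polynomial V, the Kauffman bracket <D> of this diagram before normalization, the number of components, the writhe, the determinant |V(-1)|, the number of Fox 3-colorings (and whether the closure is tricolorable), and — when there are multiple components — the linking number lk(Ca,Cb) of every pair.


V = -q^-4 + q^-3 + q^-1
<D> = -A^-5 - A^3 + A^7 (w = -3)
1 component over 5 crossings, w = -3
9 Fox colorings among 3^5, |V(-1)| = 3: tricolorable
why: the span of V is 3, forcing >= 3 crossings in any diagram


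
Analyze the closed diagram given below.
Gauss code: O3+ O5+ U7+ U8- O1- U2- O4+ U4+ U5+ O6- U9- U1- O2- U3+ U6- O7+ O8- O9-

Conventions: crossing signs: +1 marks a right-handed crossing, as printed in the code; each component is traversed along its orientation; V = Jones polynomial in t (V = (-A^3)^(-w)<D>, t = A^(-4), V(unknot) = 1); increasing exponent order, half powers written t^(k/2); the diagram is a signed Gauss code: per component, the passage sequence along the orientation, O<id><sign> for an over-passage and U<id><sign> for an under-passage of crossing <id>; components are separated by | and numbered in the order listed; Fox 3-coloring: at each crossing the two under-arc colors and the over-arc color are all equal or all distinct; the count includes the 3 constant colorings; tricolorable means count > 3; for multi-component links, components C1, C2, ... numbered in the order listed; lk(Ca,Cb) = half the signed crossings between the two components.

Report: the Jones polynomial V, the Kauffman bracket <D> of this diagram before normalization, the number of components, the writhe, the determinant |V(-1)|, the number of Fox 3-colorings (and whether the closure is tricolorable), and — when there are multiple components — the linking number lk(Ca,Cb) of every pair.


V = -t^-4 + t^-3 + t^-1
<D> = -A - A^9 + A^13 (w = -1)
1 component over 9 crossings, w = -1
9 Fox colorings among 3^9, |V(-1)| = 3: tricolorable
why: |V(-1)| = 3: so tricolorable, since 3 divides 3


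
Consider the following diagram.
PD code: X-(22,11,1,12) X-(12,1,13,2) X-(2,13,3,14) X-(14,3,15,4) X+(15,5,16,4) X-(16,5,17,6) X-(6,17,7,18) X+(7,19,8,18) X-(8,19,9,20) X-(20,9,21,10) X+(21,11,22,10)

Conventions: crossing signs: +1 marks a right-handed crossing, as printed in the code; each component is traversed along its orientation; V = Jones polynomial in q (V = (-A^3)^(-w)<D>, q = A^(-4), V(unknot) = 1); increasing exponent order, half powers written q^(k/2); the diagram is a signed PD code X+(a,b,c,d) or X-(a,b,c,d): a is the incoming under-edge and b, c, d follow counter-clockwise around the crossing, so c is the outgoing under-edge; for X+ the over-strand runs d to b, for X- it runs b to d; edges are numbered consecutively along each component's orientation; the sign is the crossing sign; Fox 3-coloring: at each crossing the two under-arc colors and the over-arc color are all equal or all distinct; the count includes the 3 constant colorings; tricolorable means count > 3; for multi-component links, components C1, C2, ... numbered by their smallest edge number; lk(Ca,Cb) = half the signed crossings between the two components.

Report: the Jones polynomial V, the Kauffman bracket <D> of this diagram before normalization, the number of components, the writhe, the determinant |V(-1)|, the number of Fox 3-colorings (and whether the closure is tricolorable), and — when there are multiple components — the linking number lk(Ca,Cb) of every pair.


Jones polynomial: V(q) = -q^-7 + q^-6 - q^-5 + q^-4 + q^-2
<D> = -A^-7 - A + A^5 - A^9 + A^13; writhe -5
components 1, writhe -5 (11 crossings)
3-colorings: 3 of 3^11, det 5 — not tricolorable
note: det 5 = |V(-1)|; not divisible by 3, so not tricolorable


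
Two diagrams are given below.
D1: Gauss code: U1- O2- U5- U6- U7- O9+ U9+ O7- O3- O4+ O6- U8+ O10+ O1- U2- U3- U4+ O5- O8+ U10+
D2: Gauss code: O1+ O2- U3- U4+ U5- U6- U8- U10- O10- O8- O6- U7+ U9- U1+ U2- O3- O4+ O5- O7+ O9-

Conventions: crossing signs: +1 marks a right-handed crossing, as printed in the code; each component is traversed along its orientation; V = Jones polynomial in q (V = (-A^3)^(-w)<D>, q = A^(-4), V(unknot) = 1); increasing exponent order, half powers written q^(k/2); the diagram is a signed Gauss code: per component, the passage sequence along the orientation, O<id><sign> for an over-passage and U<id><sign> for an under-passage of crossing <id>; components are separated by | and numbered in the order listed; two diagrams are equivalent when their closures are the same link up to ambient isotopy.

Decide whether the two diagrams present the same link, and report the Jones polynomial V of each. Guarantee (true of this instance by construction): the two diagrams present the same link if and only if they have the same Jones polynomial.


equivalent: yes
D1 (bracket A^-6; 10 crossings at w = -2): V = 1
D2 (bracket A^-12; 10 crossings at w = -4): V = 1
key observation: Reidemeister moves carry D1 (10 crossings) to D2 (10)


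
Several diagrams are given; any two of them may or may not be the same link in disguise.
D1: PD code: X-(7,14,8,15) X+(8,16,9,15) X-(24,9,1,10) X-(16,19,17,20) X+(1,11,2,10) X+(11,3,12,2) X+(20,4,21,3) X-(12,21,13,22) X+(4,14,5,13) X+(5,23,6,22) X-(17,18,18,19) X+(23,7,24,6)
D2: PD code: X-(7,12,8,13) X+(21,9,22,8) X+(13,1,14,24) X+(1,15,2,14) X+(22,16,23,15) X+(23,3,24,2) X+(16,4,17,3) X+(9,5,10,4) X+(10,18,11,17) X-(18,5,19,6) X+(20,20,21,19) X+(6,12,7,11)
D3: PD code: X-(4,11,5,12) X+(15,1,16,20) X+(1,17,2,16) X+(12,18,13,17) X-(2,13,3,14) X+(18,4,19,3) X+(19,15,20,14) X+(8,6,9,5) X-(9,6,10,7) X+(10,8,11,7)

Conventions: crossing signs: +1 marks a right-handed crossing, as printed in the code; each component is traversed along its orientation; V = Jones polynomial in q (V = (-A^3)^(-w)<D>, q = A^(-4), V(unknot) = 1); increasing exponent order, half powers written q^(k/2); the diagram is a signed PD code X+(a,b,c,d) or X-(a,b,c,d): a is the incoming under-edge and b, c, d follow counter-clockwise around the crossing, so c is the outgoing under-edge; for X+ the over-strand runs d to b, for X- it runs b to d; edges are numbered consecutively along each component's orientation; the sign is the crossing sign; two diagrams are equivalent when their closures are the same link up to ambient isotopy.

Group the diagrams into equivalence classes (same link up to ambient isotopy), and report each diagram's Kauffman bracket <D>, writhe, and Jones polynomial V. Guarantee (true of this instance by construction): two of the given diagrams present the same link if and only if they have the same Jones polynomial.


grouping into links: {D1, D3} | {D2}
V(D1) = q - q^2 + 2q^3 - q^4 + q^5 - q^6  (w +2, c 12, <D> = -A^-18 + A^-14 - A^-10 + 2A^-6 - A^-2 + A^2)
V(D2) = q^2 + q^4 - q^5 + q^6 - q^7  [12 crossings, <D> = -A^-4 + 1 - A^4 + A^8 + A^16, w = +8]
V(D3) = q - q^2 + 2q^3 - q^4 + q^5 - q^6  (w +4, c 10, <D> = -A^-12 + A^-8 - A^-4 + 2 - A^4 + A^8)
key observation: 2 values of V(q) split the 3 diagrams


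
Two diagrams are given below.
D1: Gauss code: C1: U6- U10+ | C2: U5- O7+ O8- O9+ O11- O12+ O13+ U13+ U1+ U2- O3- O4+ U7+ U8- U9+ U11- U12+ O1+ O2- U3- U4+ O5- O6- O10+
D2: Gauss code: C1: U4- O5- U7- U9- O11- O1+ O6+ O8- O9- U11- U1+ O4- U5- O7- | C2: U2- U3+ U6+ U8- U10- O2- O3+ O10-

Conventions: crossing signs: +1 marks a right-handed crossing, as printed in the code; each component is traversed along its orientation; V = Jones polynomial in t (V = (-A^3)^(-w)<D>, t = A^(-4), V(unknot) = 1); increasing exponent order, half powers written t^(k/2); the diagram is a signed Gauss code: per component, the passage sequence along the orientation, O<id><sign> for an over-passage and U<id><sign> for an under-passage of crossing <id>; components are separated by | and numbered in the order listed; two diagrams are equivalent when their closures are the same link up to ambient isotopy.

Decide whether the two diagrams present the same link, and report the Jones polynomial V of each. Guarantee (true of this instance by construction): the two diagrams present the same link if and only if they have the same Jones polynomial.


equivalent: no
D1 (bracket A + A^5; 13 crossings at w = +1): V = -t^(-1/2) - t^(1/2)
V(D2) = t^(-9/2) - t^(-5/2) - t^(-3/2) - t^(-1/2)  [11 crossings, <D> = A^-13 + A^-9 + A^-5 - A^3, w = -5]
observation: comparing 2 Jones polynomials yields 2 groups


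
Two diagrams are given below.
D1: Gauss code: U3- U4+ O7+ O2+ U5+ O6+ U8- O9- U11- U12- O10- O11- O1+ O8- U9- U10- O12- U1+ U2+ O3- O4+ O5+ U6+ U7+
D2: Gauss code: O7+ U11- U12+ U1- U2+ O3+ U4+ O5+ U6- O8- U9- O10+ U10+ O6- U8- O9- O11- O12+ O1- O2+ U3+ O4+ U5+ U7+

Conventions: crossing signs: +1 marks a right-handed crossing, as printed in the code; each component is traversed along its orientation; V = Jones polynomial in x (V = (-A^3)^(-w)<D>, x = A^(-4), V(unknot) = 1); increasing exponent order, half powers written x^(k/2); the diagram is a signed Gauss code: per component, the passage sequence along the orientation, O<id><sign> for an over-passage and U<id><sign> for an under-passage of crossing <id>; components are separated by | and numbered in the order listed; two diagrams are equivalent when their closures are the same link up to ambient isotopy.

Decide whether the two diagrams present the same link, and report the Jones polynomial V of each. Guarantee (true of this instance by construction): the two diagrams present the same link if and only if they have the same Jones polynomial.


equivalent: yes
V(D1) = -x^-3 + x^-2 - x^-1 + 3 - x + x^2 - x^3  (w 0, c 12, <D> = -A^-12 + A^-8 - A^-4 + 3 - A^4 + A^8 - A^12)
V(D2) = -x^-3 + x^-2 - x^-1 + 3 - x + x^2 - x^3  [12 crossings, <D> = -A^-6 + A^-2 - A^2 + 3A^6 - A^10 + A^14 - A^18, w = +2]
key observation: one V(x) for all 2 diagrams — one class (guaranteed)


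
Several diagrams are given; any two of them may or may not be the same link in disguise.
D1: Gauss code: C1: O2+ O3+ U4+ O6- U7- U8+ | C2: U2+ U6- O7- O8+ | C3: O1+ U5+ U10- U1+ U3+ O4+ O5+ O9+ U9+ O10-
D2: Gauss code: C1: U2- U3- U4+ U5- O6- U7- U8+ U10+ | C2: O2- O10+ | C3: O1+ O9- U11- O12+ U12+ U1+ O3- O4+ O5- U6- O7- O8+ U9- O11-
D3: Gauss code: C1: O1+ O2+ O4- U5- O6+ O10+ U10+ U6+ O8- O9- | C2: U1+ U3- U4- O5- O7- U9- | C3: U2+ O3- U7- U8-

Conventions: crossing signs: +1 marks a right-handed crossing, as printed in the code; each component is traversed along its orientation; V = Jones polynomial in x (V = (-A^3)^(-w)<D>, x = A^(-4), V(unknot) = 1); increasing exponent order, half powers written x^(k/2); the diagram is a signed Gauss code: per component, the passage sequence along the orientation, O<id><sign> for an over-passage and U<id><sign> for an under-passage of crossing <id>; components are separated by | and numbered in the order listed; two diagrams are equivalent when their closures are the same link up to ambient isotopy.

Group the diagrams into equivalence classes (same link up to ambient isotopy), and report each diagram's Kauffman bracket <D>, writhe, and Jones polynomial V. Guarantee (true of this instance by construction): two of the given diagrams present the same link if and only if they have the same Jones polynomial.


grouping into links: {D1} | {D2} | {D3}
V(D1) = 1 + x + x^2 + x^3  (w +4, c 10, <D> = 1 + A^4 + A^8 + A^12)
V(D2) = x^-3 + x^-2 + x^-1 + 1  (w -2, c 12, <D> = A^-6 + A^-2 + A^2 + A^6)
V(D3) = x^-5 + 2x^-3 + x^-1  (w -2, c 10, <D> = A^-2 + 2A^6 + A^14)
key observation: 3 values of V(x) split the 3 diagrams


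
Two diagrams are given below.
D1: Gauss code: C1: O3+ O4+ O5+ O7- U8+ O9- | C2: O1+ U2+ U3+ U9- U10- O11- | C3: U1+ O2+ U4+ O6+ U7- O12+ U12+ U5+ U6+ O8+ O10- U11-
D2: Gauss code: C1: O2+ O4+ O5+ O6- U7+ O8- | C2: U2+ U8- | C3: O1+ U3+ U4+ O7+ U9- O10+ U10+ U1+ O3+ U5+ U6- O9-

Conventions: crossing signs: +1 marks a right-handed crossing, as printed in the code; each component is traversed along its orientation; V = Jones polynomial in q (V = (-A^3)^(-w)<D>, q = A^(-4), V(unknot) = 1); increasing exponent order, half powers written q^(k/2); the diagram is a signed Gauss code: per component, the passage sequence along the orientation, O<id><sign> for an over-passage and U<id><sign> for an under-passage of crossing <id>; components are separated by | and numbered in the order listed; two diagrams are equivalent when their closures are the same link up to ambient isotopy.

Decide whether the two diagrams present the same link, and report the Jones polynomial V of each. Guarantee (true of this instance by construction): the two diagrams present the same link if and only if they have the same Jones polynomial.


same link: yes
V(D1) = 1 + q + q^2 + q^3  [12 crossings, <D> = 1 + A^4 + A^8 + A^12, w = +4]
D2 (bracket 1 + A^4 + A^8 + A^12; 10 crossings at w = +4): V = 1 + q + q^2 + q^3
note: all 2 diagrams share one V(q), hence one class


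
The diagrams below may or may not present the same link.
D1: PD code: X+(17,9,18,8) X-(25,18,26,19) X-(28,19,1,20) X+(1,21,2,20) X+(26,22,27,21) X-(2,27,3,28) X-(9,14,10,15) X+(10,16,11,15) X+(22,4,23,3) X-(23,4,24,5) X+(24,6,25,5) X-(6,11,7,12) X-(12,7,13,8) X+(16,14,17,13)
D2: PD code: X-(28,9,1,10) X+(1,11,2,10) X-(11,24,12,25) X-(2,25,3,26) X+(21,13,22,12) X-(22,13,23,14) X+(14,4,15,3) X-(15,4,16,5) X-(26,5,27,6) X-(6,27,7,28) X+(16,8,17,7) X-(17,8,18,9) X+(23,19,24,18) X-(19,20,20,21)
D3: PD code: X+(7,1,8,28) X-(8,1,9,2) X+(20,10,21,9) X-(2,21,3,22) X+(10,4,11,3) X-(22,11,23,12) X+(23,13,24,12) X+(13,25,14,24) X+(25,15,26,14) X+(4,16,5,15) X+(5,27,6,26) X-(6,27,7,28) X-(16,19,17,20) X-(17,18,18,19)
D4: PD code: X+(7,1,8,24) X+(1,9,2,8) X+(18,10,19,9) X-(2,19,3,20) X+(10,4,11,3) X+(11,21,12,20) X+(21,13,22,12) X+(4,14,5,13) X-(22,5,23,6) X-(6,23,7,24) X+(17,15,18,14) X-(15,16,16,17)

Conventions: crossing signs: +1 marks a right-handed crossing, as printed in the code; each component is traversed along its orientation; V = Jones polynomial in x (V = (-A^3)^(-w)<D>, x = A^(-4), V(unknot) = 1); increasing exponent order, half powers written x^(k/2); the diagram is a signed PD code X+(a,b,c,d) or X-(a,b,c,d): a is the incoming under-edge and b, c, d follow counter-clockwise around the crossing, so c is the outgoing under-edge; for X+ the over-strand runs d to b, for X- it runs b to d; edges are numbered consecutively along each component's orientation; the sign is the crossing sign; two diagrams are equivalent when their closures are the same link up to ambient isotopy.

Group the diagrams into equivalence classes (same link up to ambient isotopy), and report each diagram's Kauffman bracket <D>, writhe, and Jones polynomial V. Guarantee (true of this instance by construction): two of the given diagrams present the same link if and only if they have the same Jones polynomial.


classes: {D1} | {D2} | {D3, D4}
V(D1) = 1  [14 crossings, <D> = 1, w = 0]
D2 (bracket A^-8 + 1 - A^4; 14 crossings at w = -4): V = -x^-4 + x^-3 + x^-1
V(D3) = x - x^2 + 2x^3 - x^4 + x^5 - x^6  (w +2, c 14, <D> = -A^-18 + A^-14 - A^-10 + 2A^-6 - A^-2 + A^2)
V(D4) = x - x^2 + 2x^3 - x^4 + x^5 - x^6  (w +4, c 12, <D> = -A^-12 + A^-8 - A^-4 + 2 - A^4 + A^8)
note: comparing 4 Jones polynomials yields 3 groups


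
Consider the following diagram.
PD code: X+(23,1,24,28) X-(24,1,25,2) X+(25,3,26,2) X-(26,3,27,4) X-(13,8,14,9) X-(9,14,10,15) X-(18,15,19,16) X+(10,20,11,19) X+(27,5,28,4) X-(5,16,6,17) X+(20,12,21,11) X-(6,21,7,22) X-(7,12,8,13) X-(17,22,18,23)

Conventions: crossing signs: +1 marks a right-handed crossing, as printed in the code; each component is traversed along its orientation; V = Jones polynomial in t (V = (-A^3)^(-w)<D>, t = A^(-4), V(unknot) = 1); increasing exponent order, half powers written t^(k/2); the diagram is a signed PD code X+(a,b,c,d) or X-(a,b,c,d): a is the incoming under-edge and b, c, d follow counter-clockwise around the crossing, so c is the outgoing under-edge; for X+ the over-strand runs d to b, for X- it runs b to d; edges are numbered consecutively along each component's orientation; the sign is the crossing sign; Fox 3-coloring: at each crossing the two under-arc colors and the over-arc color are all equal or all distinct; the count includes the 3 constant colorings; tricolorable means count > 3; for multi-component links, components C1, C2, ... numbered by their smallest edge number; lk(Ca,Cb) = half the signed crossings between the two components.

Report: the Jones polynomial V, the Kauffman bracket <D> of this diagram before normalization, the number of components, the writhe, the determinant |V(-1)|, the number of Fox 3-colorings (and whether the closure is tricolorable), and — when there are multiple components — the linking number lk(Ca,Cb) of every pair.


V(t) = t^-7 - 2t^-6 + 2t^-5 - 3t^-4 + 3t^-3 - 2t^-2 + 2t^-1
bracket: 2A^-8 - 2A^-4 + 3 - 3A^4 + 2A^8 - 2A^12 + A^16, w = -4
1 component, writhe -4, over 14 crossings
det 15, colorings 9 of 3^14 — tricolorable
observation: |V(-1)| = 15: so tricolorable, since 3 divides 15


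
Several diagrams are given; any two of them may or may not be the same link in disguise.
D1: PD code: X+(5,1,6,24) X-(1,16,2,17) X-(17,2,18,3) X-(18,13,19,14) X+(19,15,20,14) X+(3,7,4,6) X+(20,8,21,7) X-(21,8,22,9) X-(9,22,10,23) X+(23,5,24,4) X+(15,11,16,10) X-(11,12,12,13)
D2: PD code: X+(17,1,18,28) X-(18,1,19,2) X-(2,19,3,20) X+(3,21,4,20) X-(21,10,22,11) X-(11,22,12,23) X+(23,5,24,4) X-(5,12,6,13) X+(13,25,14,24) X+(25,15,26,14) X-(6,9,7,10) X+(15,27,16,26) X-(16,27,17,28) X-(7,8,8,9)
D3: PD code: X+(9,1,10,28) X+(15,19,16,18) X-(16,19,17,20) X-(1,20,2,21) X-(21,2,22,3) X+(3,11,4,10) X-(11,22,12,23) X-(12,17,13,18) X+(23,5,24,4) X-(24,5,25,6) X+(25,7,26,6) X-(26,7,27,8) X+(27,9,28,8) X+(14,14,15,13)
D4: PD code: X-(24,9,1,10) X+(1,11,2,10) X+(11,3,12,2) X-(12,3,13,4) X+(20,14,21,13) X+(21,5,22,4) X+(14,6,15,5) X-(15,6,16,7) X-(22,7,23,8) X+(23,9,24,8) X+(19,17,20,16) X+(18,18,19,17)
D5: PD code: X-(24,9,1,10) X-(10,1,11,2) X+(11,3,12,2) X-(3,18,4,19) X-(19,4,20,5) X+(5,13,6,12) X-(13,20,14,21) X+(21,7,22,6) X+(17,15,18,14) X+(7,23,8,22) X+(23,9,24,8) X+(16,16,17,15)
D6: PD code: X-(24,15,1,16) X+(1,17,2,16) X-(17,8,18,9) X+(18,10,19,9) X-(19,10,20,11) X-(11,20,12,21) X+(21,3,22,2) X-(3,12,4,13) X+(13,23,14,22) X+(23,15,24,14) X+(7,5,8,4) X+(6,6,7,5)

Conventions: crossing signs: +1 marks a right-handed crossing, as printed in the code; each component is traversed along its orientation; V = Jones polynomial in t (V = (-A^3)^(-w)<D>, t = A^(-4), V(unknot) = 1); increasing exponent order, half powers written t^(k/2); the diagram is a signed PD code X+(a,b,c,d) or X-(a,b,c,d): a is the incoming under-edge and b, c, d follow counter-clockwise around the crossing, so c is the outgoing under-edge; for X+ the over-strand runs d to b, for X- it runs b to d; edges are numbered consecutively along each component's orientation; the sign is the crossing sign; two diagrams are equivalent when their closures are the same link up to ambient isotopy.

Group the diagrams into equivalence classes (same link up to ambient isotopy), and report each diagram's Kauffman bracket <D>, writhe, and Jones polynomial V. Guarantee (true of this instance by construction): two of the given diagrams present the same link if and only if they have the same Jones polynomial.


equivalence classes: {D1, D2, D3, D5, D6} | {D4}
D1 (bracket -A^-12 + 2A^-8 - 2A^-4 + 3 - 2A^4 + 2A^8 - A^12; 12 crossings at w = 0): V = -t^-3 + 2t^-2 - 2t^-1 + 3 - 2t + 2t^2 - t^3
V(D2) = -t^-3 + 2t^-2 - 2t^-1 + 3 - 2t + 2t^2 - t^3  [14 crossings, <D> = -A^-18 + 2A^-14 - 2A^-10 + 3A^-6 - 2A^-2 + 2A^2 - A^6, w = -2]
D3 (bracket -A^-12 + 2A^-8 - 2A^-4 + 3 - 2A^4 + 2A^8 - A^12; 14 crossings at w = 0): V = -t^-3 + 2t^-2 - 2t^-1 + 3 - 2t + 2t^2 - t^3
D4 (bracket A^12; 12 crossings at w = +4): V = 1
D5 (bracket -A^-6 + 2A^-2 - 2A^2 + 3A^6 - 2A^10 + 2A^14 - A^18; 12 crossings at w = +2): V = -t^-3 + 2t^-2 - 2t^-1 + 3 - 2t + 2t^2 - t^3
V(D6) = -t^-3 + 2t^-2 - 2t^-1 + 3 - 2t + 2t^2 - t^3  [12 crossings, <D> = -A^-6 + 2A^-2 - 2A^2 + 3A^6 - 2A^10 + 2A^14 - A^18, w = +2]
key observation: V(t) takes 2 values over 6 diagrams, fixing the grouping


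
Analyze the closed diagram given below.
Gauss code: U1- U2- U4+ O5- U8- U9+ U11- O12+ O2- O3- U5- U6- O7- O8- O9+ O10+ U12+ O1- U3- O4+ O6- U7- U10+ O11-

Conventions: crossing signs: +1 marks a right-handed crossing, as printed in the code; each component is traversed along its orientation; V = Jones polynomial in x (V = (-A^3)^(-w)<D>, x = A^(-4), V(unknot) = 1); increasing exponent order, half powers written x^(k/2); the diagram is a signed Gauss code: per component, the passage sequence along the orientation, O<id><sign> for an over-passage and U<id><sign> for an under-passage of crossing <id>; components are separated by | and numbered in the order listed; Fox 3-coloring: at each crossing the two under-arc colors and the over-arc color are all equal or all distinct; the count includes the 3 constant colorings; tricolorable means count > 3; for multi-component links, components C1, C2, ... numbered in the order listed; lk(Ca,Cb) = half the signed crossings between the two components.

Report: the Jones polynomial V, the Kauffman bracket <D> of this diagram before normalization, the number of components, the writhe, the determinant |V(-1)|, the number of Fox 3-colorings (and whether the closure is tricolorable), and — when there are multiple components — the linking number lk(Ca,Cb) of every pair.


V(x) = -x^-4 + x^-3 + x^-1
bracket: A^-8 + 1 - A^4, w = -4
1 component, writhe -4, over 12 crossings
det 3, colorings 9 of 3^12 — tricolorable
observation: w = -4 (over 12 crossings) is diagram-only; (-A^3)^(4) removes it from V


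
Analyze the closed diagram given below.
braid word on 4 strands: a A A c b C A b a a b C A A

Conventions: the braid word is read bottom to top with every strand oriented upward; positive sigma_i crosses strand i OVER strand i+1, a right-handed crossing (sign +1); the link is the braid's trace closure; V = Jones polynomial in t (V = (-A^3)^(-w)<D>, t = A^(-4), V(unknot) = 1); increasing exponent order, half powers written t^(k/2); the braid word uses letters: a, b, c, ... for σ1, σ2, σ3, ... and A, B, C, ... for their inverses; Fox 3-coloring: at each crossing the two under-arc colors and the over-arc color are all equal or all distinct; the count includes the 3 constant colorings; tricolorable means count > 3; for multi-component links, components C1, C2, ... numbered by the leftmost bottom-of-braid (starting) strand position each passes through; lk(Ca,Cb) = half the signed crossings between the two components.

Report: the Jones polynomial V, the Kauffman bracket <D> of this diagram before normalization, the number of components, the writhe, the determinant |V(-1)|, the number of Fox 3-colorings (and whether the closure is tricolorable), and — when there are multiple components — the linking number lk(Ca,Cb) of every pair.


Jones polynomial: V(t) = -t^(-5/2) + t^(-3/2) - 2t^(-1/2) + t^(1/2) - 2t^(3/2) + t^(5/2) - t^(7/2) + t^(9/2)
<D> = A^-18 - A^-14 + A^-10 - 2A^-6 + A^-2 - 2A^2 + A^6 - A^10; writhe 0
components 2, writhe 0 (14 crossings)
linking number lk(C1,C2) = -1
3-colorings: 3 of 3^14, det 10 — not tricolorable
note: free reduction leaves σ1⁻¹ σ3 σ2 σ3⁻¹ σ1⁻¹ σ2 σ1 σ1 σ2 σ3⁻¹ σ1⁻¹ σ1⁻¹ of the original 14 letters


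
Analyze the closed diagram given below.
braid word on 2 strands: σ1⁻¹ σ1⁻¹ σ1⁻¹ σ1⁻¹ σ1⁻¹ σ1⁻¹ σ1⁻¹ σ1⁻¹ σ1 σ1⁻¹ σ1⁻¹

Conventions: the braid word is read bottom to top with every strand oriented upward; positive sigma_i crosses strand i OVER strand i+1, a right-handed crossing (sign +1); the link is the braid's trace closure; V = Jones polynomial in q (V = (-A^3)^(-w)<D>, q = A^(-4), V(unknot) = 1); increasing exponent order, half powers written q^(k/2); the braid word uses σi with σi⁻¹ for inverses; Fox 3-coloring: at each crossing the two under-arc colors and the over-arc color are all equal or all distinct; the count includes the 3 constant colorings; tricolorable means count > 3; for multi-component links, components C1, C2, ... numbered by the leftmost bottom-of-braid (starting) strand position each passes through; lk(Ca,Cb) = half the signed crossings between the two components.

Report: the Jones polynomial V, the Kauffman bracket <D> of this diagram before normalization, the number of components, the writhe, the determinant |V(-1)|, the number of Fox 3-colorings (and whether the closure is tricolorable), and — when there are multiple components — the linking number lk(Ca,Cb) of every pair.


V = -q^-13 + q^-12 - q^-11 + q^-10 - q^-9 + q^-8 - q^-7 + q^-6 + q^-4
<D> = -A^-11 - A^-3 + A - A^5 + A^9 - A^13 + A^17 - A^21 + A^25 (w = -9)
1 component over 11 crossings, w = -9
9 Fox colorings among 3^11, |V(-1)| = 9: tricolorable
why: inverse pairs cancel, leaving σ1⁻¹ σ1⁻¹ σ1⁻¹ σ1⁻¹ σ1⁻¹ σ1⁻¹ σ1⁻¹ σ1⁻¹ σ1⁻¹


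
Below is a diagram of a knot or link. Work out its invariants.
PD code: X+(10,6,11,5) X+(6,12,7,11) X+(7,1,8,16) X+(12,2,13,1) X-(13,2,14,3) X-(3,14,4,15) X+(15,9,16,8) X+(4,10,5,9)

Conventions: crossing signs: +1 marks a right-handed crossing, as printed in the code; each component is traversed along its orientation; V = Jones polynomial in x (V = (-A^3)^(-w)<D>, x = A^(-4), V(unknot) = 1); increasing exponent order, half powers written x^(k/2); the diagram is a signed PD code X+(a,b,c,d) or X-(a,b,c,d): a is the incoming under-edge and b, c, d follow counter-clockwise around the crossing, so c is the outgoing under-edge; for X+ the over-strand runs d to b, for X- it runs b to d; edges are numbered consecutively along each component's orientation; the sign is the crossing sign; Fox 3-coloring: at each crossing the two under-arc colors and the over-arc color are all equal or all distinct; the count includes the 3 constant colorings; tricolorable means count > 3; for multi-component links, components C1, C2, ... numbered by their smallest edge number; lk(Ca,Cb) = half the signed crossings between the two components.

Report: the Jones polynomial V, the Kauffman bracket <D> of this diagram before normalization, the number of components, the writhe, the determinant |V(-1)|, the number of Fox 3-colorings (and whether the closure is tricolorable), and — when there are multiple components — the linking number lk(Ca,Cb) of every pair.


V(x) = x - x^2 + 2x^3 - x^4 + x^5 - x^6
bracket: -A^-12 + A^-8 - A^-4 + 2 - A^4 + A^8, w = +4
1 component, writhe +4, over 8 crossings
det 7, colorings 3 of 3^8 — not tricolorable
observation: w = +4 (over 8 crossings) is diagram-only; (-A^3)^(-4) removes it from V


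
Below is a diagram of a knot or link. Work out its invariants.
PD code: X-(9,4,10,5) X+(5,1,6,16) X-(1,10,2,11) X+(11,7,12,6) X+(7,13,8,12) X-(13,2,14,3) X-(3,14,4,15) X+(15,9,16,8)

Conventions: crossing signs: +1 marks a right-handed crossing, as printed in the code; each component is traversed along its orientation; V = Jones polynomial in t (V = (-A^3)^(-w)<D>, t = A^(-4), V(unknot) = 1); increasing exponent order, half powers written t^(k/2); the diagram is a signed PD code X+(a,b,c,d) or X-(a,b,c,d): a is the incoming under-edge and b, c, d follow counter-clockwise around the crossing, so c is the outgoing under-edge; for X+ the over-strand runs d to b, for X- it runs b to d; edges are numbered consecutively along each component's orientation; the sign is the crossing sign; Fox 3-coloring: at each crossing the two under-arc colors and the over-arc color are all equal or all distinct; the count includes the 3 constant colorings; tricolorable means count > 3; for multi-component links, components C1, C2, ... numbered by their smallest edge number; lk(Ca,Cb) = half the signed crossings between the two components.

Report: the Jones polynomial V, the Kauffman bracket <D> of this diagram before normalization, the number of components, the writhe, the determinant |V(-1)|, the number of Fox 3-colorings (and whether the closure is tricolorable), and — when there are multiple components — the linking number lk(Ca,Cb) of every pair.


V = t^-4 - 3t^-3 + 5t^-2 - 6t^-1 + 7 - 6t + 5t^2 - 3t^3 + t^4
<D> = A^-16 - 3A^-12 + 5A^-8 - 6A^-4 + 7 - 6A^4 + 5A^8 - 3A^12 + A^16 (w = 0)
1 component over 8 crossings, w = 0
3 Fox colorings among 3^8, |V(-1)| = 37: not tricolorable
why: V is palindromic (span 8, det 37): t -> 1/t fixes it; necessary, not sufficient, for amphichirality


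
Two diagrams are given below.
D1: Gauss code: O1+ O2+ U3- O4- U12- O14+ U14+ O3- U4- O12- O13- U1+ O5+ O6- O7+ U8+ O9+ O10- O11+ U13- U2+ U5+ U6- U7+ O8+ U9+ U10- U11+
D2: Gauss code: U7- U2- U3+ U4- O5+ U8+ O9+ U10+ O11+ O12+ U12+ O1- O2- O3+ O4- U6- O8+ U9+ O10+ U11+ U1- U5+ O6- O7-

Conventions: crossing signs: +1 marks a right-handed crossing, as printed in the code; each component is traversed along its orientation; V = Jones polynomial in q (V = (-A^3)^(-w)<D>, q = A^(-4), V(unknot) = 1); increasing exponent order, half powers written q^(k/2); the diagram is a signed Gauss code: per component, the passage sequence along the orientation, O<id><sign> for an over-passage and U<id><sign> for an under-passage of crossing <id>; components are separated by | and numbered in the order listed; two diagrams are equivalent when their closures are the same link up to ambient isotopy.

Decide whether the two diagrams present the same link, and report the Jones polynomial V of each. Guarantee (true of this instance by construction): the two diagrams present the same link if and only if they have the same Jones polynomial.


same link: no
V(D1) = -q^-3 + q^-2 - q^-1 + 3 - q + q^2 - q^3  [14 crossings, <D> = -A^-6 + A^-2 - A^2 + 3A^6 - A^10 + A^14 - A^18, w = +2]
D2 (bracket A^-14 - 2A^-10 + 2A^-6 - 2A^-2 + 2A^2 - A^6 + A^10; 12 crossings at w = +2): V = q^-1 - 1 + 2q - 2q^2 + 2q^3 - 2q^4 + q^5
note: 2 values of V(q) split the 2 diagrams


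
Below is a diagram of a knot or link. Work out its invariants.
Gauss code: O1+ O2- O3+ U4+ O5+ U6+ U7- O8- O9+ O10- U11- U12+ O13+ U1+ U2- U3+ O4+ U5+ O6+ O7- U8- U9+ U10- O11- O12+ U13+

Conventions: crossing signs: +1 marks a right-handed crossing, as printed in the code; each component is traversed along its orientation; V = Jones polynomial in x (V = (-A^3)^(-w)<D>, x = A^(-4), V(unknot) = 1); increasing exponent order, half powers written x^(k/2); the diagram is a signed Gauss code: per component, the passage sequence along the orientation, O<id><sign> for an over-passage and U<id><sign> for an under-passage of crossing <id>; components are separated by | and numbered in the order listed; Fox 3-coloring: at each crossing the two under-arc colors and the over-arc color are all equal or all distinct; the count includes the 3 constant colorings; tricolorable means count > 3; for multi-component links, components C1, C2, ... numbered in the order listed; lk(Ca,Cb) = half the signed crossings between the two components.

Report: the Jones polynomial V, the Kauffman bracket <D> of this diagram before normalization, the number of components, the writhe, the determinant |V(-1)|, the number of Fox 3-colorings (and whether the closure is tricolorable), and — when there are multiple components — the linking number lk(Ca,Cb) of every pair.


V = x + x^3 - x^4
<D> = A^-7 - A^-3 - A^5 (w = +3)
1 component over 13 crossings, w = +3
9 Fox colorings among 3^13, |V(-1)| = 3: tricolorable
why: w = +3 shifts under R1 moves; the (-A^3)^(-3) factor cancels that in V
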